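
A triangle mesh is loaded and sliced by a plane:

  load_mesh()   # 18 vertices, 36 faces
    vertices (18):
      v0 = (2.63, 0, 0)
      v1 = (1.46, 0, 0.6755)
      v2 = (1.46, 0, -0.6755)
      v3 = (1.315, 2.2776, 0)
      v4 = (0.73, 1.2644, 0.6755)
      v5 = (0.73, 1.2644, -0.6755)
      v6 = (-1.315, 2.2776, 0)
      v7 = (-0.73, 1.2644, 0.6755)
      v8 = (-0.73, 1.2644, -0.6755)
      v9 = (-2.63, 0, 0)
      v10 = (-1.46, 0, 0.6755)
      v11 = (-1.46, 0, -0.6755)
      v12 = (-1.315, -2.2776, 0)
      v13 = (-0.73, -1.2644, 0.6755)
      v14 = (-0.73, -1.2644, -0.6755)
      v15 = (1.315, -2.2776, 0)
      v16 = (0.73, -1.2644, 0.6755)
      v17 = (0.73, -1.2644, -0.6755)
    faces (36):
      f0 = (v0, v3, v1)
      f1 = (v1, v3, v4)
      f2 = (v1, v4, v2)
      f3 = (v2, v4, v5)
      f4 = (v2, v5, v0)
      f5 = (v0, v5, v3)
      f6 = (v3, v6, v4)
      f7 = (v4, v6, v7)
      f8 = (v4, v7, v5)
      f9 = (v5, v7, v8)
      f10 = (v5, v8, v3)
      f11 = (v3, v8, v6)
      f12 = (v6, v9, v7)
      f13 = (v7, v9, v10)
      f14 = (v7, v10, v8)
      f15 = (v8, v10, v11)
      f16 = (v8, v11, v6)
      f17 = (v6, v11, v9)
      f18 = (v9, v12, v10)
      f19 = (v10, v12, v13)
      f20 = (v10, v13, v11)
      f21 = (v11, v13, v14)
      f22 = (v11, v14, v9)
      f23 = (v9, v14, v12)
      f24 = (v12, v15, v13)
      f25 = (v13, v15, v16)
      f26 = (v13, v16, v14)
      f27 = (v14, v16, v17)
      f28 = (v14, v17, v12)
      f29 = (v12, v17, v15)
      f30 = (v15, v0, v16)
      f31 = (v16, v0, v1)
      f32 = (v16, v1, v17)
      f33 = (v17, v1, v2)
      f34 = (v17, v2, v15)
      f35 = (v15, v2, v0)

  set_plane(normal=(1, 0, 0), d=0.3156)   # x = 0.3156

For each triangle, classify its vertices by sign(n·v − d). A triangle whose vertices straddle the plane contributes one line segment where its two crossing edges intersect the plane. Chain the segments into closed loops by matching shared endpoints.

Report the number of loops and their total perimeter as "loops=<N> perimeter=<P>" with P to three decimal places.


loops=2 perimeter=7.573

Straddling triangles (12 of 36):
  (v3,v6,v4) [+-+] → (0.3156, 2.2776, 0)–(0.3156, 1.46972, 0.538616)  len=0.9710
  (v4,v6,v7) [+--] → (0.3156, 1.46972, 0.538616)–(0.3156, 1.2644, 0.6755)  len=0.2468
  (v4,v7,v5) [+-+] → (0.3156, 1.2644, 0.6755)–(0.3156, 1.2644, -0.292038)  len=0.9675
  (v5,v7,v8) [+--] → (0.3156, 1.2644, -0.292038)–(0.3156, 1.2644, -0.6755)  len=0.3835
  (v5,v8,v3) [+-+] → (0.3156, 1.2644, -0.6755)–(0.3156, 1.78244, -0.33012)  len=0.6226
  (v3,v8,v6) [+--] → (0.3156, 1.78244, -0.33012)–(0.3156, 2.2776, 0)  len=0.5951
  (v12,v15,v13) [-+-] → (0.3156, -2.2776, 0)–(0.3156, -1.78244, 0.33012)  len=0.5951
  (v13,v15,v16) [-++] → (0.3156, -1.78244, 0.33012)–(0.3156, -1.2644, 0.6755)  len=0.6226
  (v13,v16,v14) [-+-] → (0.3156, -1.2644, 0.6755)–(0.3156, -1.2644, 0.292038)  len=0.3835
  (v14,v16,v17) [-++] → (0.3156, -1.2644, 0.292038)–(0.3156, -1.2644, -0.6755)  len=0.9675
  (v14,v17,v12) [-+-] → (0.3156, -1.2644, -0.6755)–(0.3156, -1.46972, -0.538616)  len=0.2468
  (v12,v17,v15) [-++] → (0.3156, -1.46972, -0.538616)–(0.3156, -2.2776, 0)  len=0.9710

Chained into 2 loop(s):
  loop 1: 6 segments, perimeter = 3.7865
  loop 2: 6 segments, perimeter = 3.7865
Total perimeter = 7.573


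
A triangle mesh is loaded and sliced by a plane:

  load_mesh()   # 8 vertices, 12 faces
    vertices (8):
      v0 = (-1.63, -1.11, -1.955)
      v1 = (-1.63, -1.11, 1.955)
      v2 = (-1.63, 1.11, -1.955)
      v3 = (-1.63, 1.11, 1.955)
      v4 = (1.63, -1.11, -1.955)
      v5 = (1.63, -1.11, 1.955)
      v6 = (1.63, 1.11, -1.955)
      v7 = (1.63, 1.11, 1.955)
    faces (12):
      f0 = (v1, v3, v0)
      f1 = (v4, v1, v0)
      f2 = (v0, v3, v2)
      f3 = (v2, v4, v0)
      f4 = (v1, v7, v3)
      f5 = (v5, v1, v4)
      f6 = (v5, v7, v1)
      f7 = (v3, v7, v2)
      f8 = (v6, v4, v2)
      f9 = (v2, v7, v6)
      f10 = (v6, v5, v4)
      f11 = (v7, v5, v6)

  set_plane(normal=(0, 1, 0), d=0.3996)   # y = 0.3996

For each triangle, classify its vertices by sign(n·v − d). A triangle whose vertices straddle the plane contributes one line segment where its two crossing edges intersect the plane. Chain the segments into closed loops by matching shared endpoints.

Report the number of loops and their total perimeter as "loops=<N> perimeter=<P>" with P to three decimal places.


Straddling triangles (8 of 12):
  (v1,v3,v0) [-+-] → (-1.63, 0.3996, 1.955)–(-1.63, 0.3996, 0.7038)  len=1.2512
  (v0,v3,v2) [-++] → (-1.63, 0.3996, 0.7038)–(-1.63, 0.3996, -1.955)  len=2.6588
  (v2,v4,v0) [+--] → (-0.5868, 0.3996, -1.955)–(-1.63, 0.3996, -1.955)  len=1.0432
  (v1,v7,v3) [-++] → (0.5868, 0.3996, 1.955)–(-1.63, 0.3996, 1.955)  len=2.2168
  (v5,v7,v1) [-+-] → (1.63, 0.3996, 1.955)–(0.5868, 0.3996, 1.955)  len=1.0432
  (v6,v4,v2) [+-+] → (1.63, 0.3996, -1.955)–(-0.5868, 0.3996, -1.955)  len=2.2168
  (v6,v5,v4) [+--] → (1.63, 0.3996, -0.7038)–(1.63, 0.3996, -1.955)  len=1.2512
  (v7,v5,v6) [+-+] → (1.63, 0.3996, 1.955)–(1.63, 0.3996, -0.7038)  len=2.6588

Chained into 1 loop(s):
  loop 1: 8 segments, perimeter = 14.3400
Total perimeter = 14.340

loops=1 perimeter=14.340


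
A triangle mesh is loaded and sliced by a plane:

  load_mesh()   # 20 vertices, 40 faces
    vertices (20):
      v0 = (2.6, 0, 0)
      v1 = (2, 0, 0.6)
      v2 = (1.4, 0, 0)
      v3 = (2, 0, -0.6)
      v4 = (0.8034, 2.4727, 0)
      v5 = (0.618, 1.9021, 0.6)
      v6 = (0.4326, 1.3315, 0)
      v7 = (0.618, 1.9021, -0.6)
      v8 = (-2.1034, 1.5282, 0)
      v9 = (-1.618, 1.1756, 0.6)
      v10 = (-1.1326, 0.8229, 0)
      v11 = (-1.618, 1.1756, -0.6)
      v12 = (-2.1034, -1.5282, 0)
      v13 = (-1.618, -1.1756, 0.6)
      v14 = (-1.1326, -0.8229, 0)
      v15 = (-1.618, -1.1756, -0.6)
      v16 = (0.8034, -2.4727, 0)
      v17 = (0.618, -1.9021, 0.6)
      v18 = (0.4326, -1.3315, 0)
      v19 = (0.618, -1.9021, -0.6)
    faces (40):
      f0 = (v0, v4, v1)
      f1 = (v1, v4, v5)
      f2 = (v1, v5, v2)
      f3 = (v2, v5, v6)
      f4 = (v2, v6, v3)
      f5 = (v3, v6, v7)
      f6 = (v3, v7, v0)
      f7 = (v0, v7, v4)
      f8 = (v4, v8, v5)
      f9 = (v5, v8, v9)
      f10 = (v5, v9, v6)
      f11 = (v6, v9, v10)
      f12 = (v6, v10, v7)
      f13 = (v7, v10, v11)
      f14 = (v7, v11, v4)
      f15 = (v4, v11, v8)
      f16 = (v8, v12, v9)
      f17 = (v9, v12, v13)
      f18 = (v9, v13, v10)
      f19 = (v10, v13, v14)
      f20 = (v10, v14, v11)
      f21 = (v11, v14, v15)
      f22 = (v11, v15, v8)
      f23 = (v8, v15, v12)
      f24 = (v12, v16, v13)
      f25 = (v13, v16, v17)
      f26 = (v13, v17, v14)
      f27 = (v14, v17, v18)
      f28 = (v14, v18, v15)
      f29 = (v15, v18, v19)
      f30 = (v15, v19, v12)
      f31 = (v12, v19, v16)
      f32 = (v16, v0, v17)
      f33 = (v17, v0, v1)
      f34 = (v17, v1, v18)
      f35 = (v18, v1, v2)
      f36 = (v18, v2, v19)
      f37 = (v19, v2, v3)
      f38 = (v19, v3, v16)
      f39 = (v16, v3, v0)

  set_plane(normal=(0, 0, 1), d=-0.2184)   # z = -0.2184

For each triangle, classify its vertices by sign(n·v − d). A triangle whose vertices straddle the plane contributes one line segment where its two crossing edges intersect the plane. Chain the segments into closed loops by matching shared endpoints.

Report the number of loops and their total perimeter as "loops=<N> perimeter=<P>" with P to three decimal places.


Straddling triangles (20 of 40):
  (v2,v6,v3) [++-] → (1.00313, 0.846834, -0.2184)–(1.6184, 0, -0.2184)  len=1.0467
  (v3,v6,v7) [-+-] → (1.00313, 0.846834, -0.2184)–(0.500086, 1.5392, -0.2184)  len=0.8558
  (v3,v7,v0) [--+] → (1.87855, 0.692364, -0.2184)–(2.3816, 0, -0.2184)  len=0.8558
  (v0,v7,v4) [+-+] → (1.87855, 0.692364, -0.2184)–(0.735914, 2.265, -0.2184)  len=1.9439
  (v6,v10,v7) [++-] → (-0.495382, 1.21573, -0.2184)–(0.500086, 1.5392, -0.2184)  len=1.0467
  (v7,v10,v11) [-+-] → (-0.495382, 1.21573, -0.2184)–(-1.30929, 0.951283, -0.2184)  len=0.8558
  (v7,v11,v4) [--+] → (-0.0779896, 2.00056, -0.2184)–(0.735914, 2.265, -0.2184)  len=0.8558
  (v4,v11,v8) [+-+] → (-0.0779896, 2.00056, -0.2184)–(-1.92671, 1.39985, -0.2184)  len=1.9439
  (v10,v14,v11) [++-] → (-1.30929, -0.095446, -0.2184)–(-1.30929, 0.951283, -0.2184)  len=1.0467
  (v11,v14,v15) [-+-] → (-1.30929, -0.095446, -0.2184)–(-1.30929, -0.951283, -0.2184)  len=0.8558
  (v11,v15,v8) [--+] → (-1.92671, 0.544017, -0.2184)–(-1.92671, 1.39985, -0.2184)  len=0.8558
  (v8,v15,v12) [+-+] → (-1.92671, 0.544017, -0.2184)–(-1.92671, -1.39985, -0.2184)  len=1.9439
  (v14,v18,v15) [++-] → (-0.313818, -1.27475, -0.2184)–(-1.30929, -0.951283, -0.2184)  len=1.0467
  (v15,v18,v19) [-+-] → (-0.313818, -1.27475, -0.2184)–(0.500086, -1.5392, -0.2184)  len=0.8558
  (v15,v19,v12) [--+] → (-1.11281, -1.6643, -0.2184)–(-1.92671, -1.39985, -0.2184)  len=0.8558
  (v12,v19,v16) [+-+] → (-1.11281, -1.6643, -0.2184)–(0.735914, -2.265, -0.2184)  len=1.9439
  (v18,v2,v19) [++-] → (1.11535, -0.692364, -0.2184)–(0.500086, -1.5392, -0.2184)  len=1.0467
  (v19,v2,v3) [-+-] → (1.11535, -0.692364, -0.2184)–(1.6184, 0, -0.2184)  len=0.8558
  (v19,v3,v16) [--+] → (1.23896, -1.57264, -0.2184)–(0.735914, -2.265, -0.2184)  len=0.8558
  (v16,v3,v0) [+-+] → (1.23896, -1.57264, -0.2184)–(2.3816, 0, -0.2184)  len=1.9439

Chained into 2 loop(s):
  loop 1: 10 segments, perimeter = 9.5127
  loop 2: 10 segments, perimeter = 13.9985
Total perimeter = 23.511

loops=2 perimeter=23.511


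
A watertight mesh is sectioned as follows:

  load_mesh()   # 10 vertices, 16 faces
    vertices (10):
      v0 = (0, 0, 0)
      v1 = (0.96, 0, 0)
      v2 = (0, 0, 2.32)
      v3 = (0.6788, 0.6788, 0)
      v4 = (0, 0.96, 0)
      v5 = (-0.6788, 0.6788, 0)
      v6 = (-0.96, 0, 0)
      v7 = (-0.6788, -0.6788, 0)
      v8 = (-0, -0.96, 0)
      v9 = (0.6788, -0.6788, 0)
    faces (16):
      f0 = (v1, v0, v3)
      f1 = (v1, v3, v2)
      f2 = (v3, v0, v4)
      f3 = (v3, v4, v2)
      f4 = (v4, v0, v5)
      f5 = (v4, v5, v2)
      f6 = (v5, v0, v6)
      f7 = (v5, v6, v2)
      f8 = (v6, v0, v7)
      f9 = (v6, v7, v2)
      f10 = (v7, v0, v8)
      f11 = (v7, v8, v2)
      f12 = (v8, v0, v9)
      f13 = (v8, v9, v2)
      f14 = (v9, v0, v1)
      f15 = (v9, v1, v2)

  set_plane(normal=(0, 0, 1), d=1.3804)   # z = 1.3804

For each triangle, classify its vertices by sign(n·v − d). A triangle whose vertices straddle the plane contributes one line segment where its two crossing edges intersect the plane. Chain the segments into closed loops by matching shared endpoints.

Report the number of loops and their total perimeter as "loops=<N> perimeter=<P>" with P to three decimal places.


loops=1 perimeter=2.381

Straddling triangles (8 of 16):
  (v1,v3,v2) [--+] → (0.274914, 0.274914, 1.3804)–(0.3888, 0, 1.3804)  len=0.2976
  (v3,v4,v2) [--+] → (0, 0.3888, 1.3804)–(0.274914, 0.274914, 1.3804)  len=0.2976
  (v4,v5,v2) [--+] → (-0.274914, 0.274914, 1.3804)–(0, 0.3888, 1.3804)  len=0.2976
  (v5,v6,v2) [--+] → (-0.3888, 0, 1.3804)–(-0.274914, 0.274914, 1.3804)  len=0.2976
  (v6,v7,v2) [--+] → (-0.274914, -0.274914, 1.3804)–(-0.3888, 0, 1.3804)  len=0.2976
  (v7,v8,v2) [--+] → (0, -0.3888, 1.3804)–(-0.274914, -0.274914, 1.3804)  len=0.2976
  (v8,v9,v2) [--+] → (0.274914, -0.274914, 1.3804)–(0, -0.3888, 1.3804)  len=0.2976
  (v9,v1,v2) [--+] → (0.3888, 0, 1.3804)–(0.274914, -0.274914, 1.3804)  len=0.2976

Chained into 1 loop(s):
  loop 1: 8 segments, perimeter = 2.3806
Total perimeter = 2.381


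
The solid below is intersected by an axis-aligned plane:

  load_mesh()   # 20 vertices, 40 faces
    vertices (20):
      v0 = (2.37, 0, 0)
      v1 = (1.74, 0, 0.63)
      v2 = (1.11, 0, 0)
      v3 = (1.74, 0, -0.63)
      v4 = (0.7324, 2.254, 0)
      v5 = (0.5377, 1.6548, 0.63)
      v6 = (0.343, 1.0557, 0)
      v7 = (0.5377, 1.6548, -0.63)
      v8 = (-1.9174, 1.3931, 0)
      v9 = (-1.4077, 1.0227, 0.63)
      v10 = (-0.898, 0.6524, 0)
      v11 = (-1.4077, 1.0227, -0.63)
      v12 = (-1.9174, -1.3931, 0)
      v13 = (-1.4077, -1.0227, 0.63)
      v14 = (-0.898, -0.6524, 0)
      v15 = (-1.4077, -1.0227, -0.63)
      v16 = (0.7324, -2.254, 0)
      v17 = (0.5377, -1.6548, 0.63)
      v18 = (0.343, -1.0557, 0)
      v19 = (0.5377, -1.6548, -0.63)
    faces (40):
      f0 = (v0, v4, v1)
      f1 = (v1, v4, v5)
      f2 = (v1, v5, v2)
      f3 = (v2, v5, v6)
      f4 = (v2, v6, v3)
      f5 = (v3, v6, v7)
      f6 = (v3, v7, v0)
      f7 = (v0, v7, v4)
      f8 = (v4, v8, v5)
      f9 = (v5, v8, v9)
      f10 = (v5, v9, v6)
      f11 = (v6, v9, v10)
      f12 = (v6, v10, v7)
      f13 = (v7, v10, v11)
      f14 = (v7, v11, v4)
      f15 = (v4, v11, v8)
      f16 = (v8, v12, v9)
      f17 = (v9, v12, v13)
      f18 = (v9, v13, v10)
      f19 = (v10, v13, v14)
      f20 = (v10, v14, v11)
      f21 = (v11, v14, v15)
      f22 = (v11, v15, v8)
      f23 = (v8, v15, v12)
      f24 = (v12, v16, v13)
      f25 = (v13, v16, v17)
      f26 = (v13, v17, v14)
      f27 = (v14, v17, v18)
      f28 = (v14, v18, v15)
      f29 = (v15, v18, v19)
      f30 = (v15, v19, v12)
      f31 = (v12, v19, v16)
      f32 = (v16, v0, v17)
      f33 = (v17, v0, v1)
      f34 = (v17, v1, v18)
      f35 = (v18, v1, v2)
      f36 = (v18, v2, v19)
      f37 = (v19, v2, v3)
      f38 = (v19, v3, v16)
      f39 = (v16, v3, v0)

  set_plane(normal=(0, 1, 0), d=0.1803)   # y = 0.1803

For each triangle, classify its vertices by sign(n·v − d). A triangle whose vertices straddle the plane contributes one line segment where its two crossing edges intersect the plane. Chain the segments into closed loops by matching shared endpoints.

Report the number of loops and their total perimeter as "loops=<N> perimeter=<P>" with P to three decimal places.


Straddling triangles (16 of 40):
  (v0,v4,v1) [-+-] → (2.23901, 0.1803, 0)–(1.6594, 0.1803, 0.579606)  len=0.8197
  (v1,v4,v5) [-++] → (1.6594, 0.1803, 0.579606)–(1.609, 0.1803, 0.63)  len=0.0713
  (v1,v5,v2) [-+-] → (1.609, 0.1803, 0.63)–(1.04764, 0.1803, 0.0686421)  len=0.7939
  (v2,v5,v6) [-++] → (1.04764, 0.1803, 0.0686421)–(0.979006, 0.1803, 0)  len=0.0971
  (v2,v6,v3) [-+-] → (0.979006, 0.1803, 0)–(1.50141, 0.1803, -0.522404)  len=0.7388
  (v3,v6,v7) [-++] → (1.50141, 0.1803, -0.522404)–(1.609, 0.1803, -0.63)  len=0.1522
  (v3,v7,v0) [-+-] → (1.609, 0.1803, -0.63)–(2.17036, 0.1803, -0.0686421)  len=0.7939
  (v0,v7,v4) [-++] → (2.17036, 0.1803, -0.0686421)–(2.23901, 0.1803, 0)  len=0.0971
  (v8,v12,v9) [+-+] → (-1.9174, 0.1803, 0)–(-1.58543, 0.1803, 0.410316)  len=0.5278
  (v9,v12,v13) [+--] → (-1.58543, 0.1803, 0.410316)–(-1.4077, 0.1803, 0.63)  len=0.2826
  (v9,v13,v10) [+-+] → (-1.4077, 0.1803, 0.63)–(-1.04165, 0.1803, 0.177555)  len=0.5820
  (v10,v13,v14) [+--] → (-1.04165, 0.1803, 0.177555)–(-0.898, 0.1803, 0)  len=0.2284
  (v10,v14,v11) [+-+] → (-0.898, 0.1803, 0)–(-1.15137, 0.1803, -0.313176)  len=0.4028
  (v11,v14,v15) [+--] → (-1.15137, 0.1803, -0.313176)–(-1.4077, 0.1803, -0.63)  len=0.4075
  (v11,v15,v8) [+-+] → (-1.4077, 0.1803, -0.63)–(-1.66152, 0.1803, -0.316278)  len=0.4035
  (v8,v15,v12) [+--] → (-1.66152, 0.1803, -0.316278)–(-1.9174, 0.1803, 0)  len=0.4068

Chained into 2 loop(s):
  loop 1: 8 segments, perimeter = 3.5638
  loop 2: 8 segments, perimeter = 3.2415
Total perimeter = 6.805

loops=2 perimeter=6.805


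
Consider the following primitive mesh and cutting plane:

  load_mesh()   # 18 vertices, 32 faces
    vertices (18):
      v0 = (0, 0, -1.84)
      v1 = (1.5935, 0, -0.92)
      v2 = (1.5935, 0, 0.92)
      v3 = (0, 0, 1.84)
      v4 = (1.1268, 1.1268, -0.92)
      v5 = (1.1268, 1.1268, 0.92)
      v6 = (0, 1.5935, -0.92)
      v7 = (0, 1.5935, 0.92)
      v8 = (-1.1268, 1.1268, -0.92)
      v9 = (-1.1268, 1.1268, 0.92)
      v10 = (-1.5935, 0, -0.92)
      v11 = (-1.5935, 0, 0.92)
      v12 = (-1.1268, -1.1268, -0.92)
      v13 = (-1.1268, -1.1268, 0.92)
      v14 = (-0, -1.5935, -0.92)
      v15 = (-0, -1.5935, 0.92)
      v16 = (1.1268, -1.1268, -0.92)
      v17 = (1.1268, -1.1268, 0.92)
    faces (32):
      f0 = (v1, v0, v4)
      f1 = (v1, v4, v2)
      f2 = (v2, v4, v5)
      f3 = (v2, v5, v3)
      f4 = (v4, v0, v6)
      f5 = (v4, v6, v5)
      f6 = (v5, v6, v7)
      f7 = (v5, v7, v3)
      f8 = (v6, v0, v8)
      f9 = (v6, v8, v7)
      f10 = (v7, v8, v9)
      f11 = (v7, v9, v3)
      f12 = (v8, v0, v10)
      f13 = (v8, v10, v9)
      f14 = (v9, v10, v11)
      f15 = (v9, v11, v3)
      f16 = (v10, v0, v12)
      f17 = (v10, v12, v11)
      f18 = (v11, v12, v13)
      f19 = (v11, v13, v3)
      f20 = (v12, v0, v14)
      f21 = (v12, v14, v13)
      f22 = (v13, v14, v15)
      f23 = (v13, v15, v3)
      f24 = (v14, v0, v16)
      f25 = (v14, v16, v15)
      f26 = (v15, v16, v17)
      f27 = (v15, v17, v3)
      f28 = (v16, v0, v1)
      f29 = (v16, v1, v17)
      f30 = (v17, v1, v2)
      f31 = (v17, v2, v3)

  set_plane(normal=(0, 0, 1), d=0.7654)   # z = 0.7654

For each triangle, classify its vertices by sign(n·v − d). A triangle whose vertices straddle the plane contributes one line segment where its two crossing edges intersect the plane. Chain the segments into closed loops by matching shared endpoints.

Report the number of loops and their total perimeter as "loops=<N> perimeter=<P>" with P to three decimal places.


loops=1 perimeter=9.757

Straddling triangles (16 of 32):
  (v1,v4,v2) [--+] → (1.55429, 0.0946757, 0.7654)–(1.5935, 0, 0.7654)  len=0.1025
  (v2,v4,v5) [+-+] → (1.55429, 0.0946757, 0.7654)–(1.1268, 1.1268, 0.7654)  len=1.1172
  (v4,v6,v5) [--+] → (1.03212, 1.16601, 0.7654)–(1.1268, 1.1268, 0.7654)  len=0.1025
  (v5,v6,v7) [+-+] → (1.03212, 1.16601, 0.7654)–(0, 1.5935, 0.7654)  len=1.1172
  (v6,v8,v7) [--+] → (-0.0946757, 1.55429, 0.7654)–(0, 1.5935, 0.7654)  len=0.1025
  (v7,v8,v9) [+-+] → (-0.0946757, 1.55429, 0.7654)–(-1.1268, 1.1268, 0.7654)  len=1.1172
  (v8,v10,v9) [--+] → (-1.16601, 1.03212, 0.7654)–(-1.1268, 1.1268, 0.7654)  len=0.1025
  (v9,v10,v11) [+-+] → (-1.16601, 1.03212, 0.7654)–(-1.5935, 0, 0.7654)  len=1.1172
  (v10,v12,v11) [--+] → (-1.55429, -0.0946757, 0.7654)–(-1.5935, 0, 0.7654)  len=0.1025
  (v11,v12,v13) [+-+] → (-1.55429, -0.0946757, 0.7654)–(-1.1268, -1.1268, 0.7654)  len=1.1172
  (v12,v14,v13) [--+] → (-1.03212, -1.16601, 0.7654)–(-1.1268, -1.1268, 0.7654)  len=0.1025
  (v13,v14,v15) [+-+] → (-1.03212, -1.16601, 0.7654)–(0, -1.5935, 0.7654)  len=1.1172
  (v14,v16,v15) [--+] → (0.0946757, -1.55429, 0.7654)–(0, -1.5935, 0.7654)  len=0.1025
  (v15,v16,v17) [+-+] → (0.0946757, -1.55429, 0.7654)–(1.1268, -1.1268, 0.7654)  len=1.1172
  (v16,v1,v17) [--+] → (1.16601, -1.03212, 0.7654)–(1.1268, -1.1268, 0.7654)  len=0.1025
  (v17,v1,v2) [+-+] → (1.16601, -1.03212, 0.7654)–(1.5935, 0, 0.7654)  len=1.1172

Chained into 1 loop(s):
  loop 1: 16 segments, perimeter = 9.7570
Total perimeter = 9.757


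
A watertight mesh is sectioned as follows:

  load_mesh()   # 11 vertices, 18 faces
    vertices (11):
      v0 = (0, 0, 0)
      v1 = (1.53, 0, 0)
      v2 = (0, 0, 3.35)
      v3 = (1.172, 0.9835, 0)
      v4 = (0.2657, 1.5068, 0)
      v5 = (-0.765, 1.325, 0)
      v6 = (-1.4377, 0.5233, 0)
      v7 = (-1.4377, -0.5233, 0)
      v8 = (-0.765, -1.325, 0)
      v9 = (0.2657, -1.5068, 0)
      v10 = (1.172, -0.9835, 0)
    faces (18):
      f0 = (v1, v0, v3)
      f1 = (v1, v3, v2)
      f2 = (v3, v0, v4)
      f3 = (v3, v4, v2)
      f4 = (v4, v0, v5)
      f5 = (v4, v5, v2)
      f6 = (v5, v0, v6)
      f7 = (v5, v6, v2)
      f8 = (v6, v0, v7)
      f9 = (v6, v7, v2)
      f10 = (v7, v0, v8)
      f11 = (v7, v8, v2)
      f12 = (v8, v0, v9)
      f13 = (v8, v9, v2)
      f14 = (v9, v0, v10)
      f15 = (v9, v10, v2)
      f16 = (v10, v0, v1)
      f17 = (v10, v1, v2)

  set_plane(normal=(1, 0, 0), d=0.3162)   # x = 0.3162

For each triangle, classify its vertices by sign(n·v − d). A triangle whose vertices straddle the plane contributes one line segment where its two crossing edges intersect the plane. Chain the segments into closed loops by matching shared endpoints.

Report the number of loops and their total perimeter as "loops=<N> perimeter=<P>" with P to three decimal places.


loops=1 perimeter=9.094

Straddling triangles (8 of 18):
  (v1,v0,v3) [+-+] → (0.3162, 0, 0)–(0.3162, 0.265344, 0)  len=0.2653
  (v1,v3,v2) [++-] → (0.3162, 0.265344, 2.44619)–(0.3162, 0, 2.65767)  len=0.3393
  (v3,v0,v4) [+--] → (0.3162, 0.265344, 0)–(0.3162, 1.47764, 0)  len=1.2123
  (v3,v4,v2) [+--] → (0.3162, 1.47764, 0)–(0.3162, 0.265344, 2.44619)  len=2.7301
  (v9,v0,v10) [--+] → (0.3162, -0.265344, 0)–(0.3162, -1.47764, 0)  len=1.2123
  (v9,v10,v2) [-+-] → (0.3162, -1.47764, 0)–(0.3162, -0.265344, 2.44619)  len=2.7301
  (v10,v0,v1) [+-+] → (0.3162, -0.265344, 0)–(0.3162, 0, 0)  len=0.2653
  (v10,v1,v2) [++-] → (0.3162, 0, 2.65767)–(0.3162, -0.265344, 2.44619)  len=0.3393

Chained into 1 loop(s):
  loop 1: 8 segments, perimeter = 9.0941
Total perimeter = 9.094


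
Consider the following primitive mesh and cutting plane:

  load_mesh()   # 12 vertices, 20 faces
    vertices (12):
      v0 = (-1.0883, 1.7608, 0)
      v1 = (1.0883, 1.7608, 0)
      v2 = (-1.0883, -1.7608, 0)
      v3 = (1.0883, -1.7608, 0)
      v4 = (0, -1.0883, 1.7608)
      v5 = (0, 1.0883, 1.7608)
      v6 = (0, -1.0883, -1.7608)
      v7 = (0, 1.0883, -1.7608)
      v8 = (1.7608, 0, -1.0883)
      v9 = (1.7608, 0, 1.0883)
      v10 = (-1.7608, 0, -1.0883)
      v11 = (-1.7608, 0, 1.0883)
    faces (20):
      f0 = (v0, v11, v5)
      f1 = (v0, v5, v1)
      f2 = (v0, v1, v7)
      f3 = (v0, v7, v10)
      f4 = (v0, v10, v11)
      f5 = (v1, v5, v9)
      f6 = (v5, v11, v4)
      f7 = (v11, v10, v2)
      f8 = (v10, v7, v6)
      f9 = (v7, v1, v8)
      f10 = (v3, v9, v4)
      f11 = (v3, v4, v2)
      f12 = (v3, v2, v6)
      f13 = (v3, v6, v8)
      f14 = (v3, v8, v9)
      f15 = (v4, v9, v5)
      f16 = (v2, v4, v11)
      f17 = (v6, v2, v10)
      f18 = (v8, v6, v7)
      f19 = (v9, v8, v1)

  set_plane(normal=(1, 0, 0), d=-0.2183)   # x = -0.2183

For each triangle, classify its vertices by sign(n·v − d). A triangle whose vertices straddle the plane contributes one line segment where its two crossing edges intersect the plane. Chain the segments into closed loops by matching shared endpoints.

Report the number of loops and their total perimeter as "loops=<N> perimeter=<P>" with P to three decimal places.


loops=1 perimeter=11.367

Straddling triangles (10 of 20):
  (v0,v11,v5) [--+] → (-0.2183, 0.953375, 1.67742)–(-0.2183, 1.2232, 1.4076)  len=0.3816
  (v0,v5,v1) [-++] → (-0.2183, 1.2232, 1.4076)–(-0.2183, 1.7608, 0)  len=1.5068
  (v0,v1,v7) [-++] → (-0.2183, 1.7608, 0)–(-0.2183, 1.2232, -1.4076)  len=1.5068
  (v0,v7,v10) [-+-] → (-0.2183, 1.2232, -1.4076)–(-0.2183, 0.953375, -1.67742)  len=0.3816
  (v5,v11,v4) [+-+] → (-0.2183, 0.953375, 1.67742)–(-0.2183, -0.953375, 1.67742)  len=1.9068
  (v10,v7,v6) [-++] → (-0.2183, 0.953375, -1.67742)–(-0.2183, -0.953375, -1.67742)  len=1.9068
  (v3,v4,v2) [++-] → (-0.2183, -1.2232, 1.4076)–(-0.2183, -1.7608, 0)  len=1.5068
  (v3,v2,v6) [+-+] → (-0.2183, -1.7608, 0)–(-0.2183, -1.2232, -1.4076)  len=1.5068
  (v2,v4,v11) [-+-] → (-0.2183, -1.2232, 1.4076)–(-0.2183, -0.953375, 1.67742)  len=0.3816
  (v6,v2,v10) [+--] → (-0.2183, -1.2232, -1.4076)–(-0.2183, -0.953375, -1.67742)  len=0.3816

Chained into 1 loop(s):
  loop 1: 10 segments, perimeter = 11.3669
Total perimeter = 11.367


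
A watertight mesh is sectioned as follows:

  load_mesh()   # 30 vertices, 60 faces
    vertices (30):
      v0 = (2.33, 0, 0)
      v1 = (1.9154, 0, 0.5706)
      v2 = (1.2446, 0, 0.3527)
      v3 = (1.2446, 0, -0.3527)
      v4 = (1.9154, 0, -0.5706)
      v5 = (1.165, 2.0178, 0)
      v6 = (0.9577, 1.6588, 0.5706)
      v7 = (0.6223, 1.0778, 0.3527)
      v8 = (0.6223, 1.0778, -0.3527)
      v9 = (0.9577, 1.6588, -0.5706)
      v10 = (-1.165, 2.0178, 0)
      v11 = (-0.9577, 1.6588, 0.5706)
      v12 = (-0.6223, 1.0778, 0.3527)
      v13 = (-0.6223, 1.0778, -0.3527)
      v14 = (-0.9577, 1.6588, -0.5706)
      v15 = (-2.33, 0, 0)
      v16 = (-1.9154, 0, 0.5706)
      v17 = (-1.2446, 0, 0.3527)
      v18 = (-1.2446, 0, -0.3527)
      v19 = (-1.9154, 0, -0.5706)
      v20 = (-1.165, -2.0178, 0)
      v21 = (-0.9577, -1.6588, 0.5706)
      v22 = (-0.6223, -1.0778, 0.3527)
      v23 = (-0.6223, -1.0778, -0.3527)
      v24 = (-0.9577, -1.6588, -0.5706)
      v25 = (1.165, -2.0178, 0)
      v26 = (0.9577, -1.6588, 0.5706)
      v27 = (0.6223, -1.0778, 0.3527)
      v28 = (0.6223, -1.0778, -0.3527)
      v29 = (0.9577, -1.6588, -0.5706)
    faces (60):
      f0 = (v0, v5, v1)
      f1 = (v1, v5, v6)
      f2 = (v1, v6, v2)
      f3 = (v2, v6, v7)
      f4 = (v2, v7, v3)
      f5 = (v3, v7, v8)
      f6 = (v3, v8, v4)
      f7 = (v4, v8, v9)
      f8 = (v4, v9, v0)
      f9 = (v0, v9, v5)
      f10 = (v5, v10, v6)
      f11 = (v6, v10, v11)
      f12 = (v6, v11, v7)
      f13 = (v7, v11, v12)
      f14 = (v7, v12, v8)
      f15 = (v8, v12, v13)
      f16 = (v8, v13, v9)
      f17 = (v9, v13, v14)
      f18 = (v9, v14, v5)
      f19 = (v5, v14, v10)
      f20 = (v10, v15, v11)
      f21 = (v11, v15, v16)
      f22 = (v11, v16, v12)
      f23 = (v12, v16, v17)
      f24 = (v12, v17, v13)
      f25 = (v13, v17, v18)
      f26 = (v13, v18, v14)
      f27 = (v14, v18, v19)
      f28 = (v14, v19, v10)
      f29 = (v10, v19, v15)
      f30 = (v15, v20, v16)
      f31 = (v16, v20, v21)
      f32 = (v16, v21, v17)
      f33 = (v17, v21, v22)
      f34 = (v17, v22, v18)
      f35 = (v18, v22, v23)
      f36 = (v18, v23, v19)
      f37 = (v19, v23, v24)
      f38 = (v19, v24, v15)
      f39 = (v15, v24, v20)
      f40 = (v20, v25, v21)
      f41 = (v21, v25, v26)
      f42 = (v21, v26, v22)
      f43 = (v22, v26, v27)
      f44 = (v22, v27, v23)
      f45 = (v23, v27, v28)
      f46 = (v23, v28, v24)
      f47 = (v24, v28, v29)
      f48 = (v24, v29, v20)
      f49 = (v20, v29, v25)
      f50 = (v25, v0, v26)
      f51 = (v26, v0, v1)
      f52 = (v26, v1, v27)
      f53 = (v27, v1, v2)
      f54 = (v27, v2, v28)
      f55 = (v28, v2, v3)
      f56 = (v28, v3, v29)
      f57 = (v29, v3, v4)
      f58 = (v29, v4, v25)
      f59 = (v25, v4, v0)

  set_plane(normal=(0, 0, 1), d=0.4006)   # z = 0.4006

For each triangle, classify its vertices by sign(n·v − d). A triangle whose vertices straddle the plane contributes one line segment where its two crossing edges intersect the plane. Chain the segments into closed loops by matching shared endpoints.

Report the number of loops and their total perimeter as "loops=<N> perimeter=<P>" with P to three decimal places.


loops=2 perimeter=20.586

Straddling triangles (24 of 60):
  (v0,v5,v1) [--+] → (1.69183, 0.601167, 0.4006)–(2.03892, 0, 0.4006)  len=0.6942
  (v1,v5,v6) [+-+] → (1.69183, 0.601167, 0.4006)–(1.01946, 1.76576, 0.4006)  len=1.3448
  (v1,v6,v2) [++-] → (1.18153, 0.364647, 0.4006)–(1.39206, 0, 0.4006)  len=0.4211
  (v2,v6,v7) [-+-] → (1.18153, 0.364647, 0.4006)–(0.69603, 1.20552, 0.4006)  len=0.9710
  (v5,v10,v6) [--+] → (0.32528, 1.76576, 0.4006)–(1.01946, 1.76576, 0.4006)  len=0.6942
  (v6,v10,v11) [+-+] → (0.32528, 1.76576, 0.4006)–(-1.01946, 1.76576, 0.4006)  len=1.3447
  (v6,v11,v7) [++-] → (0.274976, 1.20552, 0.4006)–(0.69603, 1.20552, 0.4006)  len=0.4211
  (v7,v11,v12) [-+-] → (0.274976, 1.20552, 0.4006)–(-0.69603, 1.20552, 0.4006)  len=0.9710
  (v10,v15,v11) [--+] → (-1.36655, 1.16459, 0.4006)–(-1.01946, 1.76576, 0.4006)  len=0.6942
  (v11,v15,v16) [+-+] → (-1.36655, 1.16459, 0.4006)–(-2.03892, 0, 0.4006)  len=1.3448
  (v11,v16,v12) [++-] → (-0.906556, 0.840872, 0.4006)–(-0.69603, 1.20552, 0.4006)  len=0.4211
  (v12,v16,v17) [-+-] → (-0.906556, 0.840872, 0.4006)–(-1.39206, 0, 0.4006)  len=0.9710
  (v15,v20,v16) [--+] → (-1.69183, -0.601167, 0.4006)–(-2.03892, 0, 0.4006)  len=0.6942
  (v16,v20,v21) [+-+] → (-1.69183, -0.601167, 0.4006)–(-1.01946, -1.76576, 0.4006)  len=1.3448
  (v16,v21,v17) [++-] → (-1.18153, -0.364647, 0.4006)–(-1.39206, 0, 0.4006)  len=0.4211
  (v17,v21,v22) [-+-] → (-1.18153, -0.364647, 0.4006)–(-0.69603, -1.20552, 0.4006)  len=0.9710
  (v20,v25,v21) [--+] → (-0.32528, -1.76576, 0.4006)–(-1.01946, -1.76576, 0.4006)  len=0.6942
  (v21,v25,v26) [+-+] → (-0.32528, -1.76576, 0.4006)–(1.01946, -1.76576, 0.4006)  len=1.3447
  (v21,v26,v22) [++-] → (-0.274976, -1.20552, 0.4006)–(-0.69603, -1.20552, 0.4006)  len=0.4211
  (v22,v26,v27) [-+-] → (-0.274976, -1.20552, 0.4006)–(0.69603, -1.20552, 0.4006)  len=0.9710
  (v25,v0,v26) [--+] → (1.36655, -1.16459, 0.4006)–(1.01946, -1.76576, 0.4006)  len=0.6942
  (v26,v0,v1) [+-+] → (1.36655, -1.16459, 0.4006)–(2.03892, 0, 0.4006)  len=1.3448
  (v26,v1,v27) [++-] → (0.906556, -0.840872, 0.4006)–(0.69603, -1.20552, 0.4006)  len=0.4211
  (v27,v1,v2) [-+-] → (0.906556, -0.840872, 0.4006)–(1.39206, 0, 0.4006)  len=0.9710

Chained into 2 loop(s):
  loop 1: 12 segments, perimeter = 12.2335
  loop 2: 12 segments, perimeter = 8.3522
Total perimeter = 20.586


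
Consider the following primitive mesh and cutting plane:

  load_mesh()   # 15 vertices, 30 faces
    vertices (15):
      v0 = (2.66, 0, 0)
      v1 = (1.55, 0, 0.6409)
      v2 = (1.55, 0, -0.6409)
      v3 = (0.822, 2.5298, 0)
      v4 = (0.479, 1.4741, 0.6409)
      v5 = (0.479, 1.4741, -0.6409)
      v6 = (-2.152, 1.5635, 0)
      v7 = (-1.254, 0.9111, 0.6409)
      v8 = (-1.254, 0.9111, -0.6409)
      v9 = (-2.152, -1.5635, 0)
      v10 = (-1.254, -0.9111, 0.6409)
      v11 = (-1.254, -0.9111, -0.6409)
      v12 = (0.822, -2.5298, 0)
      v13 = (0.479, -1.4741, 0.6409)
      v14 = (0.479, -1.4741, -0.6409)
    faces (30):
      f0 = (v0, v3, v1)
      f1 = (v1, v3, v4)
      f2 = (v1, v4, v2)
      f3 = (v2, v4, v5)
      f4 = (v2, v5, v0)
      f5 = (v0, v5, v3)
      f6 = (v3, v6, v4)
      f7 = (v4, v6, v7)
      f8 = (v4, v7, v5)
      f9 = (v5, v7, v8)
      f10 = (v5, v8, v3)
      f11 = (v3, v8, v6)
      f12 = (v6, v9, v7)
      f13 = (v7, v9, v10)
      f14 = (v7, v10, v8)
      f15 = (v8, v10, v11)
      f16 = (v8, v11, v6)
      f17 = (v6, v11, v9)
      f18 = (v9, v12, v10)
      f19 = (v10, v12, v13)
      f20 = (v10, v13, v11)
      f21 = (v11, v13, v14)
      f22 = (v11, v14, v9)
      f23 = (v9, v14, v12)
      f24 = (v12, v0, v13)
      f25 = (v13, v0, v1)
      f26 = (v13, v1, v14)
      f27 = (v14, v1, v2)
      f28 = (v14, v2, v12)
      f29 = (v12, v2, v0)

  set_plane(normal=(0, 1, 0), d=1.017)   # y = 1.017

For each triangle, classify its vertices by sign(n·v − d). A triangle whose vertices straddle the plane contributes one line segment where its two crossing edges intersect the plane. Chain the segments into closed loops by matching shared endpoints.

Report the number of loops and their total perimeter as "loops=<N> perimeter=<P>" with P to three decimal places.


loops=2 perimeter=7.942

Straddling triangles (14 of 30):
  (v0,v3,v1) [-+-] → (1.92111, 1.017, 0)–(1.25734, 1.017, 0.383253)  len=0.7665
  (v1,v3,v4) [-++] → (1.25734, 1.017, 0.383253)–(0.811104, 1.017, 0.6409)  len=0.5153
  (v1,v4,v2) [-+-] → (0.811104, 1.017, 0.6409)–(0.811104, 1.017, 0.24343)  len=0.3975
  (v2,v4,v5) [-++] → (0.811104, 1.017, 0.24343)–(0.811104, 1.017, -0.6409)  len=0.8843
  (v2,v5,v0) [-+-] → (0.811104, 1.017, -0.6409)–(1.1553, 1.017, -0.442165)  len=0.3975
  (v0,v5,v3) [-++] → (1.1553, 1.017, -0.442165)–(1.92111, 1.017, 0)  len=0.8843
  (v4,v6,v7) [++-] → (-1.39977, 1.017, 0.536867)–(-0.928024, 1.017, 0.6409)  len=0.4831
  (v4,v7,v5) [+-+] → (-0.928024, 1.017, 0.6409)–(-0.928024, 1.017, 0.399794)  len=0.2411
  (v5,v7,v8) [+--] → (-0.928024, 1.017, 0.399794)–(-0.928024, 1.017, -0.6409)  len=1.0407
  (v5,v8,v3) [+-+] → (-0.928024, 1.017, -0.6409)–(-1.11818, 1.017, -0.59897)  len=0.1947
  (v3,v8,v6) [+-+] → (-1.11818, 1.017, -0.59897)–(-1.39977, 1.017, -0.536867)  len=0.2884
  (v6,v9,v7) [+--] → (-2.152, 1.017, 0)–(-1.39977, 1.017, 0.536867)  len=0.9242
  (v8,v11,v6) [--+] → (-1.95368, 1.017, -0.141539)–(-1.39977, 1.017, -0.536867)  len=0.6805
  (v6,v11,v9) [+--] → (-1.95368, 1.017, -0.141539)–(-2.152, 1.017, 0)  len=0.2436

Chained into 2 loop(s):
  loop 1: 6 segments, perimeter = 3.8453
  loop 2: 8 segments, perimeter = 4.0963
Total perimeter = 7.942


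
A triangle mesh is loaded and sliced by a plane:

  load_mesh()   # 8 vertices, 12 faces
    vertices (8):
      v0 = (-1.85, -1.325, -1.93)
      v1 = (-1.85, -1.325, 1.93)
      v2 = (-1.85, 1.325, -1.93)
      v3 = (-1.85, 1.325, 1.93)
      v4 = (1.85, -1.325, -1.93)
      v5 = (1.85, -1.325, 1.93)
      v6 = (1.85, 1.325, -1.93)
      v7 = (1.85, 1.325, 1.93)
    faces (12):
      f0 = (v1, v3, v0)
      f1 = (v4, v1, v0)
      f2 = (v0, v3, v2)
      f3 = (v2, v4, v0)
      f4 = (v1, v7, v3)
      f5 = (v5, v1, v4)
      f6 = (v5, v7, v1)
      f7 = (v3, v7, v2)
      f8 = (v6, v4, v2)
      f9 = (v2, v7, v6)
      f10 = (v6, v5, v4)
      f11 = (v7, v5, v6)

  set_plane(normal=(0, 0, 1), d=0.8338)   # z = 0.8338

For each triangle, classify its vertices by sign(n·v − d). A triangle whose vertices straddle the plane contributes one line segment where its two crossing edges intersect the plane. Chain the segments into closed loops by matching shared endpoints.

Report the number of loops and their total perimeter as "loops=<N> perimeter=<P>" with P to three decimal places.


loops=1 perimeter=12.700

Straddling triangles (8 of 12):
  (v1,v3,v0) [++-] → (-1.85, 0.572427, 0.8338)–(-1.85, -1.325, 0.8338)  len=1.8974
  (v4,v1,v0) [-+-] → (-0.799238, -1.325, 0.8338)–(-1.85, -1.325, 0.8338)  len=1.0508
  (v0,v3,v2) [-+-] → (-1.85, 0.572427, 0.8338)–(-1.85, 1.325, 0.8338)  len=0.7526
  (v5,v1,v4) [++-] → (-0.799238, -1.325, 0.8338)–(1.85, -1.325, 0.8338)  len=2.6492
  (v3,v7,v2) [++-] → (0.799238, 1.325, 0.8338)–(-1.85, 1.325, 0.8338)  len=2.6492
  (v2,v7,v6) [-+-] → (0.799238, 1.325, 0.8338)–(1.85, 1.325, 0.8338)  len=1.0508
  (v6,v5,v4) [-+-] → (1.85, -0.572427, 0.8338)–(1.85, -1.325, 0.8338)  len=0.7526
  (v7,v5,v6) [++-] → (1.85, -0.572427, 0.8338)–(1.85, 1.325, 0.8338)  len=1.8974

Chained into 1 loop(s):
  loop 1: 8 segments, perimeter = 12.7000
Total perimeter = 12.700


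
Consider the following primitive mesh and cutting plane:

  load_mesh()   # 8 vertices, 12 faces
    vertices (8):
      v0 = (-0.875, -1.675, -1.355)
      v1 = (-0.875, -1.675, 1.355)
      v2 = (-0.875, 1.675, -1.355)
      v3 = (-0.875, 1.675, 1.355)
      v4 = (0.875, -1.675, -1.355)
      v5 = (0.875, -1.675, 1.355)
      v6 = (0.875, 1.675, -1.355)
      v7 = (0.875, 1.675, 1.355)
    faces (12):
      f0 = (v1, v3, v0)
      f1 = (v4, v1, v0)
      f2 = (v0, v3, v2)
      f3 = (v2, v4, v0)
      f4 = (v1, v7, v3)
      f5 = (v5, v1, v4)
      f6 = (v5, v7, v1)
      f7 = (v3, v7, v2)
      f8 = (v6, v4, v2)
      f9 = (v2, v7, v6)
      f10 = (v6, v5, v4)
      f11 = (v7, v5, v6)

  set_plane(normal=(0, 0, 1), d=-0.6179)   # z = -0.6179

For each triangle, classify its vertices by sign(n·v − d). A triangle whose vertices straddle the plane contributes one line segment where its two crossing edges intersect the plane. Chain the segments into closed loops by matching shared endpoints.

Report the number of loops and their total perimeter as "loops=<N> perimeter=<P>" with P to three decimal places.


loops=1 perimeter=10.200

Straddling triangles (8 of 12):
  (v1,v3,v0) [++-] → (-0.875, -0.763825, -0.6179)–(-0.875, -1.675, -0.6179)  len=0.9112
  (v4,v1,v0) [-+-] → (0.399013, -1.675, -0.6179)–(-0.875, -1.675, -0.6179)  len=1.2740
  (v0,v3,v2) [-+-] → (-0.875, -0.763825, -0.6179)–(-0.875, 1.675, -0.6179)  len=2.4388
  (v5,v1,v4) [++-] → (0.399013, -1.675, -0.6179)–(0.875, -1.675, -0.6179)  len=0.4760
  (v3,v7,v2) [++-] → (-0.399013, 1.675, -0.6179)–(-0.875, 1.675, -0.6179)  len=0.4760
  (v2,v7,v6) [-+-] → (-0.399013, 1.675, -0.6179)–(0.875, 1.675, -0.6179)  len=1.2740
  (v6,v5,v4) [-+-] → (0.875, 0.763825, -0.6179)–(0.875, -1.675, -0.6179)  len=2.4388
  (v7,v5,v6) [++-] → (0.875, 0.763825, -0.6179)–(0.875, 1.675, -0.6179)  len=0.9112

Chained into 1 loop(s):
  loop 1: 8 segments, perimeter = 10.2000
Total perimeter = 10.200


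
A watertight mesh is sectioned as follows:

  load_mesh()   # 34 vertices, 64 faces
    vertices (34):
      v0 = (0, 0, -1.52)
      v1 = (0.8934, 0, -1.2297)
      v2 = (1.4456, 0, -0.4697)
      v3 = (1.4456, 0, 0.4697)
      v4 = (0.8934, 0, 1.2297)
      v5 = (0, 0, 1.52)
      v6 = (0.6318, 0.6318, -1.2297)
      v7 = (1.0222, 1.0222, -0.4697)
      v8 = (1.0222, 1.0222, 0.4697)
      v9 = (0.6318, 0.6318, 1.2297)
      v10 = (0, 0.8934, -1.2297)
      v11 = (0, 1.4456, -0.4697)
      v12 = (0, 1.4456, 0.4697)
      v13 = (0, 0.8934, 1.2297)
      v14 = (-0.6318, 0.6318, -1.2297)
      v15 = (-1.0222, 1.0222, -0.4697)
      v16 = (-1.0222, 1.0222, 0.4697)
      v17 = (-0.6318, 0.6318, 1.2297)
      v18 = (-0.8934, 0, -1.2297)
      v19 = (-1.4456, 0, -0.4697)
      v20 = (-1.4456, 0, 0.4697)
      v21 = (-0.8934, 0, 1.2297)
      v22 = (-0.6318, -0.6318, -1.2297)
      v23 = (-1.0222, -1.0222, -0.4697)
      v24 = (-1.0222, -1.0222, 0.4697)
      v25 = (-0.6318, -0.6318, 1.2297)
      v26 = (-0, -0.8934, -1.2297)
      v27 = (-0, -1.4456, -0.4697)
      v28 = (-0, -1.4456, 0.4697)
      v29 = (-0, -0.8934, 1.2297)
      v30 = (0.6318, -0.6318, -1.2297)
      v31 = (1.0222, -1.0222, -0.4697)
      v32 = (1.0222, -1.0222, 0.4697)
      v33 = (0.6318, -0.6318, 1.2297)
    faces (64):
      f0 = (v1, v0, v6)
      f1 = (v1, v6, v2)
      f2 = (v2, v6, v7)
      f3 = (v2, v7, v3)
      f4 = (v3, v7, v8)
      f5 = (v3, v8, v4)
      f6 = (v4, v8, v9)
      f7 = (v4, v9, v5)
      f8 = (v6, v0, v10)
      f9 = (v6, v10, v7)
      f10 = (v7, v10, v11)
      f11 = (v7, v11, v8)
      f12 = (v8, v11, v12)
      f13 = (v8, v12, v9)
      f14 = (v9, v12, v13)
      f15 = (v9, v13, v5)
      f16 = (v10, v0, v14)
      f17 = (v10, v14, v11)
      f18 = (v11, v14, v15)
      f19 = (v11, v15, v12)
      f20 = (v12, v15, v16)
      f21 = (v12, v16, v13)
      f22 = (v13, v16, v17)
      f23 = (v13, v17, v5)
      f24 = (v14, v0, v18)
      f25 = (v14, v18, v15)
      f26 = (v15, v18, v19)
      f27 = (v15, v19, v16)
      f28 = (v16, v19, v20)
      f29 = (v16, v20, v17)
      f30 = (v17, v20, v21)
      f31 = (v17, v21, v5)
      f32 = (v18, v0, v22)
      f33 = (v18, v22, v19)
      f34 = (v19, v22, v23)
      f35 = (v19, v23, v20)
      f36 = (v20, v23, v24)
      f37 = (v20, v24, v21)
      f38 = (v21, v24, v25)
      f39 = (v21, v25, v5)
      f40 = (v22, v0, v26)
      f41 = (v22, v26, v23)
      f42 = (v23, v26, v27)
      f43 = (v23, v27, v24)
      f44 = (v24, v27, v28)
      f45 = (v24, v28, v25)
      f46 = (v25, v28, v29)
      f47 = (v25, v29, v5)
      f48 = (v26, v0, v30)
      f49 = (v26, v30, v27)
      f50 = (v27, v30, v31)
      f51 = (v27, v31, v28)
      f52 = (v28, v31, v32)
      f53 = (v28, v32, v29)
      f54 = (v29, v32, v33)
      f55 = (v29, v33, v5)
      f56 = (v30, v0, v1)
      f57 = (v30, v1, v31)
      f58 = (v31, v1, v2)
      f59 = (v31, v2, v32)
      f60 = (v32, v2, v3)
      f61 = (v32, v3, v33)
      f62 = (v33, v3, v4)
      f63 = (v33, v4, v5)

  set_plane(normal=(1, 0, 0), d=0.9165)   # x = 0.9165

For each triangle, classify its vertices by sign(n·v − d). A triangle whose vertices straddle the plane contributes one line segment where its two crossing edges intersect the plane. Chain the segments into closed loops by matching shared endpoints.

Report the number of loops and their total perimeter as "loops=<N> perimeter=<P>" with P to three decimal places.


Straddling triangles (18 of 64):
  (v1,v6,v2) [--+] → (0.9165, 0.410771, -0.963821)–(0.9165, 0, -1.19791)  len=0.4728
  (v2,v6,v7) [+-+] → (0.9165, 0.410771, -0.963821)–(0.9165, 0.9165, -0.675468)  len=0.5822
  (v3,v8,v4) [++-] → (0.9165, 0.183329, 1.0934)–(0.9165, 0, 1.19791)  len=0.2110
  (v4,v8,v9) [-+-] → (0.9165, 0.183329, 1.0934)–(0.9165, 0.9165, 0.675468)  len=0.8439
  (v6,v10,v7) [--+] → (0.9165, 1.00888, -0.548287)–(0.9165, 0.9165, -0.675468)  len=0.1572
  (v7,v10,v11) [+--] → (0.9165, 1.00888, -0.548287)–(0.9165, 1.06598, -0.4697)  len=0.0971
  (v7,v11,v8) [+-+] → (0.9165, 1.06598, -0.4697)–(0.9165, 1.06598, 0.372562)  len=0.8423
  (v8,v11,v12) [+--] → (0.9165, 1.06598, 0.372562)–(0.9165, 1.06598, 0.4697)  len=0.0971
  (v8,v12,v9) [+--] → (0.9165, 1.06598, 0.4697)–(0.9165, 0.9165, 0.675468)  len=0.2543
  (v27,v30,v31) [--+] → (0.9165, -0.9165, -0.675468)–(0.9165, -1.06598, -0.4697)  len=0.2543
  (v27,v31,v28) [-+-] → (0.9165, -1.06598, -0.4697)–(0.9165, -1.06598, -0.372562)  len=0.0971
  (v28,v31,v32) [-++] → (0.9165, -1.06598, -0.372562)–(0.9165, -1.06598, 0.4697)  len=0.8423
  (v28,v32,v29) [-+-] → (0.9165, -1.06598, 0.4697)–(0.9165, -1.00888, 0.548287)  len=0.0971
  (v29,v32,v33) [-+-] → (0.9165, -1.00888, 0.548287)–(0.9165, -0.9165, 0.675468)  len=0.1572
  (v30,v1,v31) [--+] → (0.9165, -0.183329, -1.0934)–(0.9165, -0.9165, -0.675468)  len=0.8439
  (v31,v1,v2) [+-+] → (0.9165, -0.183329, -1.0934)–(0.9165, 0, -1.19791)  len=0.2110
  (v32,v3,v33) [++-] → (0.9165, -0.410771, 0.963821)–(0.9165, -0.9165, 0.675468)  len=0.5822
  (v33,v3,v4) [-+-] → (0.9165, -0.410771, 0.963821)–(0.9165, 0, 1.19791)  len=0.4728

Chained into 1 loop(s):
  loop 1: 18 segments, perimeter = 7.1159
Total perimeter = 7.116

loops=1 perimeter=7.116
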